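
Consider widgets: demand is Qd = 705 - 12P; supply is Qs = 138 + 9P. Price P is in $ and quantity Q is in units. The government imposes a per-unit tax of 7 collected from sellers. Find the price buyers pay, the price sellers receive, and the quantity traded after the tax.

With a tax of 7 on sellers, they supply based on the net price P_s = P_b - 7, so Qs = 75 + 9P_b.
Equate demand and the shifted supply: 705 - 12P_b = 75 + 9P_b, giving 21P_b = 630, so P_b = 30.
So P_s = 23 and the quantity traded is Q = 705 - 12(30) = 345.

P_b = 30, P_s = 23, Q = 345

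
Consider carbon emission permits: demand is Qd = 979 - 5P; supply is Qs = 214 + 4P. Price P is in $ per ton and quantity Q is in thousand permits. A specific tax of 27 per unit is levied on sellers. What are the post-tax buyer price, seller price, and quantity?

Sellers keep P_s = P_b - 27 per unit, so supply in terms of the buyer price is Qs = 106 + 4P_b.
Equate demand and the shifted supply: 979 - 5P_b = 106 + 4P_b, giving 9P_b = 873, so P_b = 97.
Then P_s = 97 - 27 = 70 and Q = 979 - 5(97) = 494.

P_b = 97, P_s = 70, Q = 494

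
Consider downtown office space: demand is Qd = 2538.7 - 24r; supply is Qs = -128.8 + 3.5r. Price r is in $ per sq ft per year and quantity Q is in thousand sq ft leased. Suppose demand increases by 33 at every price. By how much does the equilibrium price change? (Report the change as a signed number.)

Set Qd = Qs: 2538.7 - 24r = -128.8 + 3.5r, so 2667.5 = 27.5r and r* = 97.
Then Q* = 2538.7 - 24(97) = 210.7.
After the shift, demand is Qd = 2571.7 - 24r.
The new intersection has 2700.5 = 27.5r, i.e. r = 98.2, Q = 214.9.
Δr = 98.2 - 97 = 1.2.

Δr = 1.2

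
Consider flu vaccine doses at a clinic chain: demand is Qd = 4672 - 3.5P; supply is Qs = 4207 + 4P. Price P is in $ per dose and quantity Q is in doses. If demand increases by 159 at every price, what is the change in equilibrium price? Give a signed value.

The market clears where 4672 - 3.5P = 4207 + 4P. Rearranging, 7.5P = 465, hence P* = 62.
Substitute back: Q* = 4672 - 3.5(62) = 4455.
After the shift, demand is Qd = 4831 - 3.5P.
Re-solving, 7.5P = 624 gives P = 83.2 and Q = 4539.8.
ΔP = 83.2 - 62 = 21.2.

ΔP = 21.2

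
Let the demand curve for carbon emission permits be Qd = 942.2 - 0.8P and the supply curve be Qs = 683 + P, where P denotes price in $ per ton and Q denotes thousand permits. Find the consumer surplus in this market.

The market clears where 942.2 - 0.8P = 683 + P. Rearranging, 1.8P = 259.2, hence P* = 144.
Substitute back: Q* = 942.2 - 0.8(144) = 827.
Demand choke price (Qd = 0): P = 942.2/0.8 = 1177.75. Consumer surplus = ½ × (1177.75 - 144) × 827 = 427455.625.

Consumer surplus = 427455.625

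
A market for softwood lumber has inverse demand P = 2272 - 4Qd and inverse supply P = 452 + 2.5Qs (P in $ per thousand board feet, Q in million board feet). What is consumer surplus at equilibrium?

Consumer surplus = 156800

Rewriting in direct form: Qd = 568 - 0.25P and Qs = -180.8 + 0.4P.
Set Qd = Qs: 568 - 0.25P = -180.8 + 0.4P, so 748.8 = 0.65P and P* = 1152.
Substitute back: Q* = 568 - 0.25(1152) = 280.
Demand choke price (Qd = 0): P = 568/0.25 = 2272. Consumer surplus = ½ × (2272 - 1152) × 280 = 156800.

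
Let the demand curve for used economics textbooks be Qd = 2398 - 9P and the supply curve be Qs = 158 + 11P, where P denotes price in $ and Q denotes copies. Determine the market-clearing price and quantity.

At equilibrium Qd = Qs, so 2398 - 9P = 158 + 11P; collecting terms, 2240 = 20P and P* = 112.
Plugging P* into demand: Q* = 2398 - 9(112) = 1390.

P* = 112, Q* = 1390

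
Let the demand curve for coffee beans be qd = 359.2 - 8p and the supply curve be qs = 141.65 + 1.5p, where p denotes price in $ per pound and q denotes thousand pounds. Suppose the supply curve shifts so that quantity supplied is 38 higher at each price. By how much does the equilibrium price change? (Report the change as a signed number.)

The market clears where 359.2 - 8p = 141.65 + 1.5p. Rearranging, 9.5p = 217.55, hence p* = 22.9.
Plugging p* into demand: q* = 359.2 - 8(22.9) = 176.
After the shift, supply is qs = 179.65 + 1.5p.
New equilibrium: 179.55 = 9.5p, so p = 18.9 and q = 208.
Δp = 18.9 - 22.9 = -4.

Δp = -4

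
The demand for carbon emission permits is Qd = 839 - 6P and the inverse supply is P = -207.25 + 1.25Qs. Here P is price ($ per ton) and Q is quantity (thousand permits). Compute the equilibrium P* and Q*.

Solving each curve for Q: Qs = 165.8 + 0.8P.
Equating demand and supply, 839 - 6P = 165.8 + 0.8P gives 6.8P = 673.2, so P* = 99.
Substitute back: Q* = 839 - 6(99) = 245.

P* = 99, Q* = 245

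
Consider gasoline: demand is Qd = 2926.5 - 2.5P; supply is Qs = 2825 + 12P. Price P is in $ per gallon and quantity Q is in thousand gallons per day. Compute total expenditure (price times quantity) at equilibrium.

Total expenditure = 20363

Set Qd = Qs: 2926.5 - 2.5P = 2825 + 12P, so 101.5 = 14.5P and P* = 7.
Plugging P* into demand: Q* = 2926.5 - 2.5(7) = 2909.
Total expenditure = P* × Q* = 7 × 2909 = 20363.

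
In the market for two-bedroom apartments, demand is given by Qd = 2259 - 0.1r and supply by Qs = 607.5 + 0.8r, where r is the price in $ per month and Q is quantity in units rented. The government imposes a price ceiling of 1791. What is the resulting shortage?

With r fixed at 1791, quantity demanded is 2079.9 and quantity supplied is 2040.3.
Shortage = Qd - Qs = 2079.9 - 2040.3 = 39.6.

Shortage = 39.6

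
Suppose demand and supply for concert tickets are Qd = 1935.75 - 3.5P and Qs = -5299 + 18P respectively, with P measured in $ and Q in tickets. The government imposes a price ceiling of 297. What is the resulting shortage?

Shortage = 849.25

Evaluating both curves at the ceiling price 297 gives Qd = 896.25, Qs = 47.
Shortage = Qd - Qs = 896.25 - 47 = 849.25.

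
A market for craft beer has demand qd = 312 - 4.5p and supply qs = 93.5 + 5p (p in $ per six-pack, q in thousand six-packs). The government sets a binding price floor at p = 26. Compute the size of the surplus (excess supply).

Surplus = 28.5

Evaluating both curves at the floor price 26 gives qd = 195, qs = 223.5.
Surplus = qs - qd = 223.5 - 195 = 28.5.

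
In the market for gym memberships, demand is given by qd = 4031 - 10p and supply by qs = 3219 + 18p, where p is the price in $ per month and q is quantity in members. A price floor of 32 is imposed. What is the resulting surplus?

Surplus = 84

Evaluating both curves at the floor price 32 gives qd = 3711, qs = 3795.
Surplus = qs - qd = 3795 - 3711 = 84.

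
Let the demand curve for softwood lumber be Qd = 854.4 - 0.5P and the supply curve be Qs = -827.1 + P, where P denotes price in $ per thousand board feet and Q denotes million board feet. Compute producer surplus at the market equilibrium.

Producer surplus = 43188.605

The market clears where 854.4 - 0.5P = -827.1 + P. Rearranging, 1.5P = 1681.5, hence P* = 1121.
From the demand curve, Q* = 854.4 - 0.5(1121) = 293.9.
Supply choke price (Qs = 0): P = 827.1. Producer surplus = ½ × (1121 - 827.1) × 293.9 = 43188.605.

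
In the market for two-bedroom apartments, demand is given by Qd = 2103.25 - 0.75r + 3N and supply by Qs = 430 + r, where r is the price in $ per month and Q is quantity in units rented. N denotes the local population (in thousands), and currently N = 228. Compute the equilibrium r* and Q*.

With N = 228, demand is Qd = 2787.25 - 0.75r.
Set Qd = Qs: 2787.25 - 0.75r = 430 + r, so 2357.25 = 1.75r and r* = 1347.
Substitute back: Q* = 2787.25 - 0.75(1347) = 1777.

r* = 1347, Q* = 1777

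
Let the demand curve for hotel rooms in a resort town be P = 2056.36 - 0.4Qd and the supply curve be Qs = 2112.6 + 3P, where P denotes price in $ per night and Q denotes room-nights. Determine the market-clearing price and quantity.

P* = 550.6, Q* = 3764.4

Rewriting in direct form: Qd = 5140.9 - 2.5P.
Set Qd = Qs: 5140.9 - 2.5P = 2112.6 + 3P, so 3028.3 = 5.5P and P* = 550.6.
Then Q* = 5140.9 - 2.5(550.6) = 3764.4.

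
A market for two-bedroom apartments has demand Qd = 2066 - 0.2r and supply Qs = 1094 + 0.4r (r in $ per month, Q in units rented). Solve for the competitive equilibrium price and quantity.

r* = 1620, Q* = 1742

Set Qd = Qs: 2066 - 0.2r = 1094 + 0.4r, so 972 = 0.6r and r* = 1620.
From the demand curve, Q* = 2066 - 0.2(1620) = 1742.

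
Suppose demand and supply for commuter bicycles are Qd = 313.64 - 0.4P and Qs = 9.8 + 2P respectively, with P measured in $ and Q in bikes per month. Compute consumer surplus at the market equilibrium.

Consumer surplus = 86461.25

Equating demand and supply, 313.64 - 0.4P = 9.8 + 2P gives 2.4P = 303.84, so P* = 126.6.
Substitute back: Q* = 313.64 - 0.4(126.6) = 263.
Demand choke price (Qd = 0): P = 313.64/0.4 = 784.1. Consumer surplus = ½ × (784.1 - 126.6) × 263 = 86461.25.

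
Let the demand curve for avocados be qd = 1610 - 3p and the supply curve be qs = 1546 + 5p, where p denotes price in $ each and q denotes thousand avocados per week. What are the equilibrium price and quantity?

The market clears where 1610 - 3p = 1546 + 5p. Rearranging, 8p = 64, hence p* = 8.
Substitute back: q* = 1610 - 3(8) = 1586.

p* = 8, q* = 1586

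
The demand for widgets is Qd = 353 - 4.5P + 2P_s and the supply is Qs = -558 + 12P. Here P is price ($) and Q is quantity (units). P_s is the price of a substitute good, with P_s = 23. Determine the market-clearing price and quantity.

P* = 58, Q* = 138

With P_s = 23, demand is Qd = 399 - 4.5P.
Set Qd = Qs: 399 - 4.5P = -558 + 12P, so 957 = 16.5P and P* = 58.
Plugging P* into demand: Q* = 399 - 4.5(58) = 138.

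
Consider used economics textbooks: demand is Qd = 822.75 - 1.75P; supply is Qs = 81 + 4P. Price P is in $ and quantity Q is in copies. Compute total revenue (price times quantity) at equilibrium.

The market clears where 822.75 - 1.75P = 81 + 4P. Rearranging, 5.75P = 741.75, hence P* = 129.
Then Q* = 822.75 - 1.75(129) = 597.
Total revenue = P* × Q* = 129 × 597 = 77013.

Total revenue = 77013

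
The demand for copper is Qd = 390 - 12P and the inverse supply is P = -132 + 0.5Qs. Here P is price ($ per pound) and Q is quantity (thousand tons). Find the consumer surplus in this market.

Inverting to quantity form: Qs = 264 + 2P.
At equilibrium Qd = Qs, so 390 - 12P = 264 + 2P; collecting terms, 126 = 14P and P* = 9.
Plugging P* into demand: Q* = 390 - 12(9) = 282.
Demand choke price (Qd = 0): P = 390/12 = 32.5. Consumer surplus = ½ × (32.5 - 9) × 282 = 3313.5.

Consumer surplus = 3313.5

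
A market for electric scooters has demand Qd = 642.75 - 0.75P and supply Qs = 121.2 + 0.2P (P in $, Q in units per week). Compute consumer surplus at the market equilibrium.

Set Qd = Qs: 642.75 - 0.75P = 121.2 + 0.2P, so 521.55 = 0.95P and P* = 549.
Substitute back: Q* = 642.75 - 0.75(549) = 231.
Demand choke price (Qd = 0): P = 642.75/0.75 = 857. Consumer surplus = ½ × (857 - 549) × 231 = 35574.

Consumer surplus = 35574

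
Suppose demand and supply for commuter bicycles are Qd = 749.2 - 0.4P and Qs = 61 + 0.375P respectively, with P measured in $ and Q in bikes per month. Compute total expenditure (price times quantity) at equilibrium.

Total expenditure = 349872

Equating demand and supply, 749.2 - 0.4P = 61 + 0.375P gives 0.775P = 688.2, so P* = 888.
Substitute back: Q* = 749.2 - 0.4(888) = 394.
Total expenditure = P* × Q* = 888 × 394 = 349872.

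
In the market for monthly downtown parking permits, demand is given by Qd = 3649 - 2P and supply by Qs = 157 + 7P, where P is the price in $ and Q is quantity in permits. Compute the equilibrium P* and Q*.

P* = 388, Q* = 2873

At equilibrium Qd = Qs, so 3649 - 2P = 157 + 7P; collecting terms, 3492 = 9P and P* = 388.
Substitute back: Q* = 3649 - 2(388) = 2873.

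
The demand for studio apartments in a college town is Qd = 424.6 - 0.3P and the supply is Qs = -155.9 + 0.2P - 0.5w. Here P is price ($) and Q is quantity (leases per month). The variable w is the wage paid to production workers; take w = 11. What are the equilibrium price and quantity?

P* = 1172, Q* = 73

With w = 11, supply is Qs = -161.4 + 0.2P.
Equating demand and supply, 424.6 - 0.3P = -161.4 + 0.2P gives 0.5P = 586, so P* = 1172.
Then Q* = 424.6 - 0.3(1172) = 73.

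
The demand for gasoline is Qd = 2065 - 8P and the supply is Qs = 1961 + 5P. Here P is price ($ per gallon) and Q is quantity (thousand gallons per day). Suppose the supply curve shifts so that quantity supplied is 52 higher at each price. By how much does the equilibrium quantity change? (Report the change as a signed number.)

Set Qd = Qs: 2065 - 8P = 1961 + 5P, so 104 = 13P and P* = 8.
Substitute back: Q* = 2065 - 8(8) = 2001.
After the shift, supply is Qs = 2013 + 5P.
The new intersection has 52 = 13P, i.e. P = 4, Q = 2033.
ΔQ = 2033 - 2001 = 32.

ΔQ = 32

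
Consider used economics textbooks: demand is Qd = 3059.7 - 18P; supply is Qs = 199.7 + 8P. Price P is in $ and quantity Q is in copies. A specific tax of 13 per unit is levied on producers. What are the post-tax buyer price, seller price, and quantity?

P_b = 114, P_s = 101, Q = 1007.7

The tax drives a wedge P_b - P_s = 13. Substituting P_s = P_b - 13 into supply: Qs = 95.7 + 8P_b.
Market clearing requires 3059.7 - 18P_b = 95.7 + 8P_b; hence 2964 = 26P_b and P_b = 114.
So P_s = 101 and the quantity traded is Q = 3059.7 - 18(114) = 1007.7.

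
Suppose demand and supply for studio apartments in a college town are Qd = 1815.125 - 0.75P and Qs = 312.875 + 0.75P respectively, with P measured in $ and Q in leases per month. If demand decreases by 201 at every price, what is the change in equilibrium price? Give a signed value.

Equating demand and supply, 1815.125 - 0.75P = 312.875 + 0.75P gives 1.5P = 1502.25, so P* = 1001.5.
Plugging P* into demand: Q* = 1815.125 - 0.75(1001.5) = 1064.
After the shift, demand is Qd = 1614.125 - 0.75P.
The new intersection has 1301.25 = 1.5P, i.e. P = 867.5, Q = 963.5.
ΔP = 867.5 - 1001.5 = -134.

ΔP = -134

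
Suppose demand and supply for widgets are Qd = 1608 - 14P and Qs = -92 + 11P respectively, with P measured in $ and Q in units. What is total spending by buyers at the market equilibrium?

Total spending by buyers = 44608

At equilibrium Qd = Qs, so 1608 - 14P = -92 + 11P; collecting terms, 1700 = 25P and P* = 68.
Substitute back: Q* = 1608 - 14(68) = 656.
Total spending by buyers = P* × Q* = 68 × 656 = 44608.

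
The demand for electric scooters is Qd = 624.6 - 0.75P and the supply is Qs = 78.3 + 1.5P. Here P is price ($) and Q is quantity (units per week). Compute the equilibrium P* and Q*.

Equating demand and supply, 624.6 - 0.75P = 78.3 + 1.5P gives 2.25P = 546.3, so P* = 242.8.
From the demand curve, Q* = 624.6 - 0.75(242.8) = 442.5.

P* = 242.8, Q* = 442.5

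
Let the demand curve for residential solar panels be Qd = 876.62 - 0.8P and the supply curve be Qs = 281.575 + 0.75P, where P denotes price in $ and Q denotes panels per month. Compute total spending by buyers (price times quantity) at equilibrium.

Total spending by buyers = 218631.05

Set Qd = Qs: 876.62 - 0.8P = 281.575 + 0.75P, so 595.045 = 1.55P and P* = 383.9.
Then Q* = 876.62 - 0.8(383.9) = 569.5.
Total spending by buyers = P* × Q* = 383.9 × 569.5 = 218631.05.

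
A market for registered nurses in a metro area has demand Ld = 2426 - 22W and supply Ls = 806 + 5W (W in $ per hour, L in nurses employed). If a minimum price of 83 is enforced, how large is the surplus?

Surplus = 621

Evaluating both curves at the floor price 83 gives Ld = 600, Ls = 1221.
Surplus = Ls - Ld = 1221 - 600 = 621.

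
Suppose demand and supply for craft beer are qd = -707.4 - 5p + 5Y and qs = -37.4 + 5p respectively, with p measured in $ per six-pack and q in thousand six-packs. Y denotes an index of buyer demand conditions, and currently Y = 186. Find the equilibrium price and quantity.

With Y = 186, demand is qd = 222.6 - 5p.
At equilibrium qd = qs, so 222.6 - 5p = -37.4 + 5p; collecting terms, 260 = 10p and p* = 26.
Substitute back: q* = 222.6 - 5(26) = 92.6.

p* = 26, q* = 92.6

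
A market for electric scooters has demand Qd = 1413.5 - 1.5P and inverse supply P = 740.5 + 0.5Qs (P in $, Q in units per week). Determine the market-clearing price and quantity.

P* = 827, Q* = 173

Solving each curve for Q: Qs = -1481 + 2P.
Equating demand and supply, 1413.5 - 1.5P = -1481 + 2P gives 3.5P = 2894.5, so P* = 827.
Substitute back: Q* = 1413.5 - 1.5(827) = 173.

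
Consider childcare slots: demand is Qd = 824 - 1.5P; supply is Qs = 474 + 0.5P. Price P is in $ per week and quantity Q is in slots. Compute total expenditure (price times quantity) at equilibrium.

The market clears where 824 - 1.5P = 474 + 0.5P. Rearranging, 2P = 350, hence P* = 175.
Then Q* = 824 - 1.5(175) = 561.5.
Total expenditure = P* × Q* = 175 × 561.5 = 98262.5.

Total expenditure = 98262.5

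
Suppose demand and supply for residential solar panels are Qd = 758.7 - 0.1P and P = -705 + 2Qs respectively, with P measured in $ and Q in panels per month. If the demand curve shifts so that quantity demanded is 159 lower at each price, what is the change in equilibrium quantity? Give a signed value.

Inverting to quantity form: Qs = 352.5 + 0.5P.
Set Qd = Qs: 758.7 - 0.1P = 352.5 + 0.5P, so 406.2 = 0.6P and P* = 677.
Plugging P* into demand: Q* = 758.7 - 0.1(677) = 691.
After the shift, demand is Qd = 599.7 - 0.1P.
New equilibrium: 247.2 = 0.6P, so P = 412 and Q = 558.5.
ΔQ = 558.5 - 691 = -132.5.

ΔQ = -132.5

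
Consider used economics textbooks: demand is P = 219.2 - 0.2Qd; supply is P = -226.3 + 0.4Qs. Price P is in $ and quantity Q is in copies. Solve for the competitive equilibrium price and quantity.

Rewriting in direct form: Qd = 1096 - 5P and Qs = 565.75 + 2.5P.
Set Qd = Qs: 1096 - 5P = 565.75 + 2.5P, so 530.25 = 7.5P and P* = 70.7.
From the demand curve, Q* = 1096 - 5(70.7) = 742.5.

P* = 70.7, Q* = 742.5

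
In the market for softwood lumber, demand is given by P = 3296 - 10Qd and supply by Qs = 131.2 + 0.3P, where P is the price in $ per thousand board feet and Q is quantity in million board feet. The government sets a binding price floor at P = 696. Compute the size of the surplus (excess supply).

Surplus = 80

In direct form, Qd = 329.6 - 0.1P.
At P = 696: Qd = 260 and Qs = 340.
Surplus = Qs - Qd = 340 - 260 = 80.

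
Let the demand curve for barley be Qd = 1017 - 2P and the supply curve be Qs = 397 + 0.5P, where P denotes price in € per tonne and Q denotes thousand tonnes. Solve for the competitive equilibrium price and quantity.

Equating demand and supply, 1017 - 2P = 397 + 0.5P gives 2.5P = 620, so P* = 248.
Plugging P* into demand: Q* = 1017 - 2(248) = 521.

P* = 248, Q* = 521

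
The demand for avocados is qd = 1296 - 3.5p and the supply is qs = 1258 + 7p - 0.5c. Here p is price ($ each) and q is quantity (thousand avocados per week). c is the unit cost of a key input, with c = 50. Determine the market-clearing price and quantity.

p* = 6, q* = 1275

With c = 50, supply is qs = 1233 + 7p.
The market clears where 1296 - 3.5p = 1233 + 7p. Rearranging, 10.5p = 63, hence p* = 6.
Plugging p* into demand: q* = 1296 - 3.5(6) = 1275.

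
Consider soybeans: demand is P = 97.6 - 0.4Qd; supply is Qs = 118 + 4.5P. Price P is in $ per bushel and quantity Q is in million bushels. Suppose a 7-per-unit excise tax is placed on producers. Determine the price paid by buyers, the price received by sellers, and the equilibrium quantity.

In direct form, Qd = 244 - 2.5P.
Producers keep P_s = P_b - 7 per unit, so supply in terms of the buyer price is Qs = 86.5 + 4.5P_b.
Set Qd = Qs: 244 - 2.5P_b = 86.5 + 4.5P_b, so 157.5 = 7P_b and P_b = 22.5.
Then P_s = 22.5 - 7 = 15.5 and Q = 244 - 2.5(22.5) = 187.75.

P_b = 22.5, P_s = 15.5, Q = 187.75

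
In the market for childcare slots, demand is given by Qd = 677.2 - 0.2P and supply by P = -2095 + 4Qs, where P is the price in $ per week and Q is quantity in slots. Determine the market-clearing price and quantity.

P* = 341, Q* = 609

Inverting to quantity form: Qs = 523.75 + 0.25P.
Set Qd = Qs: 677.2 - 0.2P = 523.75 + 0.25P, so 153.45 = 0.45P and P* = 341.
Then Q* = 677.2 - 0.2(341) = 609.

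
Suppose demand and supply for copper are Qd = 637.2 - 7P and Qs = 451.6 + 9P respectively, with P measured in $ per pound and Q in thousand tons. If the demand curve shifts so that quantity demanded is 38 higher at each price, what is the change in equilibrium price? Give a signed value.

ΔP = 2.375

Set Qd = Qs: 637.2 - 7P = 451.6 + 9P, so 185.6 = 16P and P* = 11.6.
Substitute back: Q* = 637.2 - 7(11.6) = 556.
After the shift, demand is Qd = 675.2 - 7P.
Re-solving, 16P = 223.6 gives P = 13.975 and Q = 577.375.
ΔP = 13.975 - 11.6 = 2.375.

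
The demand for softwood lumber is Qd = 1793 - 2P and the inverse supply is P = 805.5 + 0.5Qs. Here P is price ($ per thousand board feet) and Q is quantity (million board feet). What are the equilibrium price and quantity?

Rewriting in direct form: Qs = -1611 + 2P.
Set Qd = Qs: 1793 - 2P = -1611 + 2P, so 3404 = 4P and P* = 851.
Substitute back: Q* = 1793 - 2(851) = 91.

P* = 851, Q* = 91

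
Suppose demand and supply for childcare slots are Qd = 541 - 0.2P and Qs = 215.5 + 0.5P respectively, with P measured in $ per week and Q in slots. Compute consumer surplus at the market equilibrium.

At equilibrium Qd = Qs, so 541 - 0.2P = 215.5 + 0.5P; collecting terms, 325.5 = 0.7P and P* = 465.
Substitute back: Q* = 541 - 0.2(465) = 448.
Demand choke price (Qd = 0): P = 541/0.2 = 2705. Consumer surplus = ½ × (2705 - 465) × 448 = 501760.

Consumer surplus = 501760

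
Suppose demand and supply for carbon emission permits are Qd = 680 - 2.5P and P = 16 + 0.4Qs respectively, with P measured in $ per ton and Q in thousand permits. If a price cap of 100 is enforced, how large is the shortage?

Rewriting in direct form: Qs = -40 + 2.5P.
At P = 100: Qd = 430 and Qs = 210.
Shortage = Qd - Qs = 430 - 210 = 220.

Shortage = 220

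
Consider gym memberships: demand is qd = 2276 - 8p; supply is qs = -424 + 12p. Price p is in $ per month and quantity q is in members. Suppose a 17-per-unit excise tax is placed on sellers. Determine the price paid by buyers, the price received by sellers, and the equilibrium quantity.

Sellers keep p_s = p_b - 17 per unit, so supply in terms of the buyer price is qs = -628 + 12p_b.
Equate demand and the shifted supply: 2276 - 8p_b = -628 + 12p_b, giving 20p_b = 2904, so p_b = 145.2.
So p_s = 128.2 and the quantity traded is q = 2276 - 8(145.2) = 1114.4.

p_b = 145.2, p_s = 128.2, q = 1114.4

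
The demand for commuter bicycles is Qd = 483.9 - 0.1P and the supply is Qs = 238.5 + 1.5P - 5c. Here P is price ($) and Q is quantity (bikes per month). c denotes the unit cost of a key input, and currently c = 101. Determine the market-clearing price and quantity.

With c = 101, supply is Qs = -266.5 + 1.5P.
Equating demand and supply, 483.9 - 0.1P = -266.5 + 1.5P gives 1.6P = 750.4, so P* = 469.
From the demand curve, Q* = 483.9 - 0.1(469) = 437.

P* = 469, Q* = 437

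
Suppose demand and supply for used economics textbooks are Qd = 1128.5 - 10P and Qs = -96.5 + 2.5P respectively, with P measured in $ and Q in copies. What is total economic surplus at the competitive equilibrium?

Total surplus = 5513.0625

The market clears where 1128.5 - 10P = -96.5 + 2.5P. Rearranging, 12.5P = 1225, hence P* = 98.
Plugging P* into demand: Q* = 1128.5 - 10(98) = 148.5.
Demand choke price = 112.85; supply choke price = 38.6. CS = ½(112.85 - 98)(148.5) = 1102.6125; PS = ½(98 - 38.6)(148.5) = 4410.45. Total surplus = 5513.0625.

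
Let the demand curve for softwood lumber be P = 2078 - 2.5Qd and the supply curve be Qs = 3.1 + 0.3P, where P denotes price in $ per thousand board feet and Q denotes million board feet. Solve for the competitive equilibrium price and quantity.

Rewriting in direct form: Qd = 831.2 - 0.4P.
Equating demand and supply, 831.2 - 0.4P = 3.1 + 0.3P gives 0.7P = 828.1, so P* = 1183.
Then Q* = 831.2 - 0.4(1183) = 358.

P* = 1183, Q* = 358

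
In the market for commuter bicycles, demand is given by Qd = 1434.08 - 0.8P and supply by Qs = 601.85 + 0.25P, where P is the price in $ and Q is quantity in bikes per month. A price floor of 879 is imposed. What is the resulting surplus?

Evaluating both curves at the floor price 879 gives Qd = 730.88, Qs = 821.6.
Surplus = Qs - Qd = 821.6 - 730.88 = 90.72.

Surplus = 90.72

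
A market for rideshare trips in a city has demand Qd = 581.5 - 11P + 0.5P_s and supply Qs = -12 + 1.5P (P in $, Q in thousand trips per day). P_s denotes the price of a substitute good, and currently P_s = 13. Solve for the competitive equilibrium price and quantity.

With P_s = 13, demand is Qd = 588 - 11P.
Equating demand and supply, 588 - 11P = -12 + 1.5P gives 12.5P = 600, so P* = 48.
Substitute back: Q* = 588 - 11(48) = 60.

P* = 48, Q* = 60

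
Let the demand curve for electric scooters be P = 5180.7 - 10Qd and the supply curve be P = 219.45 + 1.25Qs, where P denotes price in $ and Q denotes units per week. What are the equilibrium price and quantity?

Rewriting in direct form: Qd = 518.07 - 0.1P and Qs = -175.56 + 0.8P.
Set Qd = Qs: 518.07 - 0.1P = -175.56 + 0.8P, so 693.63 = 0.9P and P* = 770.7.
Then Q* = 518.07 - 0.1(770.7) = 441.

P* = 770.7, Q* = 441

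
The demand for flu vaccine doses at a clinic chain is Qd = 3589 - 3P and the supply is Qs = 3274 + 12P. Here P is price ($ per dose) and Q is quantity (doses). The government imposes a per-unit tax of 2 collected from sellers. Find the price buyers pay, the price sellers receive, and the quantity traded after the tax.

With a tax of 2 on sellers, they supply based on the net price P_s = P_b - 2, so Qs = 3250 + 12P_b.
Equate demand and the shifted supply: 3589 - 3P_b = 3250 + 12P_b, giving 15P_b = 339, so P_b = 22.6.
Then P_s = 22.6 - 2 = 20.6 and Q = 3589 - 3(22.6) = 3521.2.

P_b = 22.6, P_s = 20.6, Q = 3521.2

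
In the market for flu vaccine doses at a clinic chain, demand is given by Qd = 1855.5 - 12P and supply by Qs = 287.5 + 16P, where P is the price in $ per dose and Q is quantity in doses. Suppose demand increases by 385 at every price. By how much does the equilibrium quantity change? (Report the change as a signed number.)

Set Qd = Qs: 1855.5 - 12P = 287.5 + 16P, so 1568 = 28P and P* = 56.
From the demand curve, Q* = 1855.5 - 12(56) = 1183.5.
After the shift, demand is Qd = 2240.5 - 12P.
Re-solving, 28P = 1953 gives P = 69.75 and Q = 1403.5.
ΔQ = 1403.5 - 1183.5 = 220.

ΔQ = 220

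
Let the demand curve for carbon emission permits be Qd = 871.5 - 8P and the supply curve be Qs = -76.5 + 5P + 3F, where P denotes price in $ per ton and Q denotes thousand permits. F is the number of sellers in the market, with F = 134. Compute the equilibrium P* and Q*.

With F = 134, supply is Qs = 325.5 + 5P.
At equilibrium Qd = Qs, so 871.5 - 8P = 325.5 + 5P; collecting terms, 546 = 13P and P* = 42.
Substitute back: Q* = 871.5 - 8(42) = 535.5.

P* = 42, Q* = 535.5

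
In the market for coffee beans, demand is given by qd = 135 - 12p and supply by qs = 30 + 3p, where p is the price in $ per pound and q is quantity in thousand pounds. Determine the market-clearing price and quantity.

p* = 7, q* = 51

Equating demand and supply, 135 - 12p = 30 + 3p gives 15p = 105, so p* = 7.
From the demand curve, q* = 135 - 12(7) = 51.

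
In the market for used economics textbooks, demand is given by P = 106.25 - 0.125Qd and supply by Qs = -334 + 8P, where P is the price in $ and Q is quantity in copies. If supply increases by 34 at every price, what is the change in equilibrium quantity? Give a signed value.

ΔQ = 17

Rewriting in direct form: Qd = 850 - 8P.
Set Qd = Qs: 850 - 8P = -334 + 8P, so 1184 = 16P and P* = 74.
Then Q* = 850 - 8(74) = 258.
After the shift, supply is Qs = -300 + 8P.
Re-solving, 16P = 1150 gives P = 71.875 and Q = 275.
ΔQ = 275 - 258 = 17.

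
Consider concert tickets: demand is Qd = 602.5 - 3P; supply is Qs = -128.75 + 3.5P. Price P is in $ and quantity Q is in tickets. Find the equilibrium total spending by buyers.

Total spending by buyers = 29812.5

Equating demand and supply, 602.5 - 3P = -128.75 + 3.5P gives 6.5P = 731.25, so P* = 112.5.
Substitute back: Q* = 602.5 - 3(112.5) = 265.
Total spending by buyers = P* × Q* = 112.5 × 265 = 29812.5.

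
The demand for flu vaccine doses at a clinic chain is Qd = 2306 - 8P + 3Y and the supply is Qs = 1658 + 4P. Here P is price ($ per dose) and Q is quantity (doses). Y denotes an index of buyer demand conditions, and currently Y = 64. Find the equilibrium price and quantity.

P* = 70, Q* = 1938

With Y = 64, demand is Qd = 2498 - 8P.
Equating demand and supply, 2498 - 8P = 1658 + 4P gives 12P = 840, so P* = 70.
From the demand curve, Q* = 2498 - 8(70) = 1938.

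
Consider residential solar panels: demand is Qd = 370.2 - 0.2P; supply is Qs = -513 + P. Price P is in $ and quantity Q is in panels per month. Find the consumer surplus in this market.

Set Qd = Qs: 370.2 - 0.2P = -513 + P, so 883.2 = 1.2P and P* = 736.
Plugging P* into demand: Q* = 370.2 - 0.2(736) = 223.
Demand choke price (Qd = 0): P = 370.2/0.2 = 1851. Consumer surplus = ½ × (1851 - 736) × 223 = 124322.5.

Consumer surplus = 124322.5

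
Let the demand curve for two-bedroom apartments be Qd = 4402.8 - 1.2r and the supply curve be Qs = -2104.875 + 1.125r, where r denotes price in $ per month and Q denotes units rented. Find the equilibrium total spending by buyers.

Total spending by buyers = 2922156

The market clears where 4402.8 - 1.2r = -2104.875 + 1.125r. Rearranging, 2.325r = 6507.675, hence r* = 2799.
From the demand curve, Q* = 4402.8 - 1.2(2799) = 1044.
Total spending by buyers = r* × Q* = 2799 × 1044 = 2922156.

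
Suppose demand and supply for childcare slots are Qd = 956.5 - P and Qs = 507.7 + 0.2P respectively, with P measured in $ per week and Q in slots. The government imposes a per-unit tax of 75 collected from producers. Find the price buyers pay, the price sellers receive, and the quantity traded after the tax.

With a tax of 75 on producers, they supply based on the net price P_s = P_b - 75, so Qs = 492.7 + 0.2P_b.
Equate demand and the shifted supply: 956.5 - P_b = 492.7 + 0.2P_b, giving 1.2P_b = 463.8, so P_b = 386.5.
Then P_s = 386.5 - 75 = 311.5 and Q = 956.5 - 386.5 = 570.

P_b = 386.5, P_s = 311.5, Q = 570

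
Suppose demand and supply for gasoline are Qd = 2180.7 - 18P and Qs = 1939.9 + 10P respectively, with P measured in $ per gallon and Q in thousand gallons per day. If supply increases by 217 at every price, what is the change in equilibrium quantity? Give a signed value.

Set Qd = Qs: 2180.7 - 18P = 1939.9 + 10P, so 240.8 = 28P and P* = 8.6.
Substitute back: Q* = 2180.7 - 18(8.6) = 2025.9.
After the shift, supply is Qs = 2156.9 + 10P.
New equilibrium: 23.8 = 28P, so P = 0.85 and Q = 2165.4.
ΔQ = 2165.4 - 2025.9 = 139.5.

ΔQ = 139.5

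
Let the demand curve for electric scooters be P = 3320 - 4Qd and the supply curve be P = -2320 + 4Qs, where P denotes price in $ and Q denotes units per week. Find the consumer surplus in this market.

Solving each curve for Q: Qd = 830 - 0.25P and Qs = 580 + 0.25P.
At equilibrium Qd = Qs, so 830 - 0.25P = 580 + 0.25P; collecting terms, 250 = 0.5P and P* = 500.
Substitute back: Q* = 830 - 0.25(500) = 705.
Demand choke price (Qd = 0): P = 830/0.25 = 3320. Consumer surplus = ½ × (3320 - 500) × 705 = 994050.

Consumer surplus = 994050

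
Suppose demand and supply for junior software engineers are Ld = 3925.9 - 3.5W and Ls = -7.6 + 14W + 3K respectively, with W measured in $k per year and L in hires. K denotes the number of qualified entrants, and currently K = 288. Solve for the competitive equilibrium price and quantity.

With K = 288, supply is Ls = 856.4 + 14W.
The market clears where 3925.9 - 3.5W = 856.4 + 14W. Rearranging, 17.5W = 3069.5, hence W* = 175.4.
Then L* = 3925.9 - 3.5(175.4) = 3312.

W* = 175.4, L* = 3312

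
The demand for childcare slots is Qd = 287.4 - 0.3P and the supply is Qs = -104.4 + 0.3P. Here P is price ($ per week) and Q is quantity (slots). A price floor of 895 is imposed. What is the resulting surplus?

Surplus = 145.2

At P = 895: Qd = 18.9 and Qs = 164.1.
Surplus = Qs - Qd = 164.1 - 18.9 = 145.2.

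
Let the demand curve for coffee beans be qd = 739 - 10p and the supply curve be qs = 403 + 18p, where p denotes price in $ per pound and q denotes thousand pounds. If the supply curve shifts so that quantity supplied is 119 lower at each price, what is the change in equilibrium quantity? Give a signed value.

The market clears where 739 - 10p = 403 + 18p. Rearranging, 28p = 336, hence p* = 12.
Then q* = 739 - 10(12) = 619.
After the shift, supply is qs = 284 + 18p.
Re-solving, 28p = 455 gives p = 16.25 and q = 576.5.
Δq = 576.5 - 619 = -42.5.

Δq = -42.5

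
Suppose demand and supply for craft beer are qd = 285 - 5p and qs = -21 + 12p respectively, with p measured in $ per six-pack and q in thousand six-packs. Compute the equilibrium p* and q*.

p* = 18, q* = 195

The market clears where 285 - 5p = -21 + 12p. Rearranging, 17p = 306, hence p* = 18.
Then q* = 285 - 5(18) = 195.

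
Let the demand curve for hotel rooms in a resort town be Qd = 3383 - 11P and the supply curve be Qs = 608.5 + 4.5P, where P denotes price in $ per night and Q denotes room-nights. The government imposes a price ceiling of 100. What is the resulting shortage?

Evaluating both curves at the ceiling price 100 gives Qd = 2283, Qs = 1058.5.
Shortage = Qd - Qs = 2283 - 1058.5 = 1224.5.

Shortage = 1224.5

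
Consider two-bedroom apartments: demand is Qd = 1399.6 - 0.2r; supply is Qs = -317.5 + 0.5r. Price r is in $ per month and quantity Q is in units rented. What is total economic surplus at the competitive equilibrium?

Total surplus = 2891983.5

At equilibrium Qd = Qs, so 1399.6 - 0.2r = -317.5 + 0.5r; collecting terms, 1717.1 = 0.7r and r* = 2453.
From the demand curve, Q* = 1399.6 - 0.2(2453) = 909.
Demand choke price = 6998; supply choke price = 635. CS = ½(6998 - 2453)(909) = 2065702.5; PS = ½(2453 - 635)(909) = 826281. Total surplus = 2891983.5.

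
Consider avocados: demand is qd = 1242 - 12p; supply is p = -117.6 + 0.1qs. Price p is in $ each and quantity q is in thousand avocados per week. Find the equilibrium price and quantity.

Inverting to quantity form: qs = 1176 + 10p.
Equating demand and supply, 1242 - 12p = 1176 + 10p gives 22p = 66, so p* = 3.
Plugging p* into demand: q* = 1242 - 12(3) = 1206.

p* = 3, q* = 1206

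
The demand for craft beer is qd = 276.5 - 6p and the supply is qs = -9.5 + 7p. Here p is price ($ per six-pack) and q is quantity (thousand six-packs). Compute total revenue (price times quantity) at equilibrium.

Total revenue = 3179

The market clears where 276.5 - 6p = -9.5 + 7p. Rearranging, 13p = 286, hence p* = 22.
From the demand curve, q* = 276.5 - 6(22) = 144.5.
Total revenue = p* × q* = 22 × 144.5 = 3179.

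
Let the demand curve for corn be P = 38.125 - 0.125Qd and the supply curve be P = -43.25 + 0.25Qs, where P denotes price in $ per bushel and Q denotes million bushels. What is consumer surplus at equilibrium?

Consumer surplus = 2943.0625

Rewriting in direct form: Qd = 305 - 8P and Qs = 173 + 4P.
At equilibrium Qd = Qs, so 305 - 8P = 173 + 4P; collecting terms, 132 = 12P and P* = 11.
Plugging P* into demand: Q* = 305 - 8(11) = 217.
Demand choke price (Qd = 0): P = 305/8 = 38.125. Consumer surplus = ½ × (38.125 - 11) × 217 = 2943.0625.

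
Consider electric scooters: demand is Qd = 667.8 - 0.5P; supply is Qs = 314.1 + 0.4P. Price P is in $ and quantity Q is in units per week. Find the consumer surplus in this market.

Consumer surplus = 222123.69

At equilibrium Qd = Qs, so 667.8 - 0.5P = 314.1 + 0.4P; collecting terms, 353.7 = 0.9P and P* = 393.
Substitute back: Q* = 667.8 - 0.5(393) = 471.3.
Demand choke price (Qd = 0): P = 667.8/0.5 = 1335.6. Consumer surplus = ½ × (1335.6 - 393) × 471.3 = 222123.69.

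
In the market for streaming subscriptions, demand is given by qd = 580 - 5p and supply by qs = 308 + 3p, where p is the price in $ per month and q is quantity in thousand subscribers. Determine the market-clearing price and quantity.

Set qd = qs: 580 - 5p = 308 + 3p, so 272 = 8p and p* = 34.
From the demand curve, q* = 580 - 5(34) = 410.

p* = 34, q* = 410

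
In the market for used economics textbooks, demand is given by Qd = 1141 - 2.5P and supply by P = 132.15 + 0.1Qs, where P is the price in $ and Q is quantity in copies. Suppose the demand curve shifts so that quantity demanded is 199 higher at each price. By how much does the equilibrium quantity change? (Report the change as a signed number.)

ΔQ = 159.2

Rewriting in direct form: Qs = -1321.5 + 10P.
The market clears where 1141 - 2.5P = -1321.5 + 10P. Rearranging, 12.5P = 2462.5, hence P* = 197.
From the demand curve, Q* = 1141 - 2.5(197) = 648.5.
After the shift, demand is Qd = 1340 - 2.5P.
New equilibrium: 2661.5 = 12.5P, so P = 212.92 and Q = 807.7.
ΔQ = 807.7 - 648.5 = 159.2.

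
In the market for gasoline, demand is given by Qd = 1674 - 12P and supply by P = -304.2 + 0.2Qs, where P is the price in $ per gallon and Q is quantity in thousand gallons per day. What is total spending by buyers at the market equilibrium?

Total spending by buyers = 14094

Solving each curve for Q: Qs = 1521 + 5P.
Equating demand and supply, 1674 - 12P = 1521 + 5P gives 17P = 153, so P* = 9.
Substitute back: Q* = 1674 - 12(9) = 1566.
Total spending by buyers = P* × Q* = 9 × 1566 = 14094.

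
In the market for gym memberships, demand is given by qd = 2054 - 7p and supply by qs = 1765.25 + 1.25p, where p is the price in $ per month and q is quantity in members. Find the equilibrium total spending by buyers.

Total spending by buyers = 63315

Set qd = qs: 2054 - 7p = 1765.25 + 1.25p, so 288.75 = 8.25p and p* = 35.
Plugging p* into demand: q* = 2054 - 7(35) = 1809.
Total spending by buyers = p* × q* = 35 × 1809 = 63315.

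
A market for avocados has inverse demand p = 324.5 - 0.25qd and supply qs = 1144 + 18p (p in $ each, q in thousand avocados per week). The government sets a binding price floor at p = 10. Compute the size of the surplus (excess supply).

Surplus = 66

Rewriting in direct form: qd = 1298 - 4p.
With p fixed at 10, quantity demanded is 1258 and quantity supplied is 1324.
Surplus = qs - qd = 1324 - 1258 = 66.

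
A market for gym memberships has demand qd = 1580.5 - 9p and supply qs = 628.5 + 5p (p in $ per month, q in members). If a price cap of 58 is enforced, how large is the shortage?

With p fixed at 58, quantity demanded is 1058.5 and quantity supplied is 918.5.
Shortage = qd - qs = 1058.5 - 918.5 = 140.

Shortage = 140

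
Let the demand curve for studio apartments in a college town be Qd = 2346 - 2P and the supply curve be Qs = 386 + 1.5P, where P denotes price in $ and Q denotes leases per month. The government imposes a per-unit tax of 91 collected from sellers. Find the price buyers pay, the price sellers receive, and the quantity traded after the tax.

P_b = 599, P_s = 508, Q = 1148

Sellers keep P_s = P_b - 91 per unit, so supply in terms of the buyer price is Qs = 249.5 + 1.5P_b.
Equate demand and the shifted supply: 2346 - 2P_b = 249.5 + 1.5P_b, giving 3.5P_b = 2096.5, so P_b = 599.
Then P_s = 599 - 91 = 508 and Q = 2346 - 2(599) = 1148.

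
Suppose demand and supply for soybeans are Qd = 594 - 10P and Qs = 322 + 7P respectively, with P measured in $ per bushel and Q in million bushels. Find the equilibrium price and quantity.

Set Qd = Qs: 594 - 10P = 322 + 7P, so 272 = 17P and P* = 16.
Substitute back: Q* = 594 - 10(16) = 434.

P* = 16, Q* = 434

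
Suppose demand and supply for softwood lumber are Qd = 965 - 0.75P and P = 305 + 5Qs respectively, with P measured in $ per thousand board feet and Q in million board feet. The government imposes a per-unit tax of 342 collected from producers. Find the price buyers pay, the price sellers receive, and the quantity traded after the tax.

P_b = 1152, P_s = 810, Q = 101

In direct form, Qs = -61 + 0.2P.
Producers keep P_s = P_b - 342 per unit, so supply in terms of the buyer price is Qs = -129.4 + 0.2P_b.
Set Qd = Qs: 965 - 0.75P_b = -129.4 + 0.2P_b, so 1094.4 = 0.95P_b and P_b = 1152.
So P_s = 810 and the quantity traded is Q = 965 - 0.75(1152) = 101.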